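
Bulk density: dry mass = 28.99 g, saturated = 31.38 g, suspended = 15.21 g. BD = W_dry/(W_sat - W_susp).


BD = 28.99 / (31.38 - 15.21) = 28.99 / 16.17 = 1.793 g/cm^3

1.793


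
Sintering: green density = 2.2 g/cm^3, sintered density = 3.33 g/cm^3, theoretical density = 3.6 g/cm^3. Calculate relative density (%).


Relative = 3.33 / 3.6 * 100 = 92.5%

92.5


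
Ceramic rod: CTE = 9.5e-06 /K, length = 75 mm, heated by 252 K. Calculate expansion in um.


dL = 9.5e-06 * 75 * 252 * 1000 = 179.55 um

179.55


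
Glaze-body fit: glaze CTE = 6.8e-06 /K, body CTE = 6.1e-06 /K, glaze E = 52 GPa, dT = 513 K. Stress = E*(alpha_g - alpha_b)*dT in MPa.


Stress = 52*1000*(6.8e-06 - 6.1e-06)*513 = 18.7 MPa

18.7


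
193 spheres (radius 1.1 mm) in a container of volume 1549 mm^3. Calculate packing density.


V_sphere = 4/3*pi*1.1^3 = 5.5753 mm^3
Total V = 193*5.5753 = 1076.0329 mm^3
PD = 1076.0329 / 1549 = 0.695

0.695


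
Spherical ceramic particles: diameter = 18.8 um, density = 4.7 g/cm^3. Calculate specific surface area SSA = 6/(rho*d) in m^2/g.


SSA = 6 / (4.7 * 18.8) = 0.068 m^2/g

0.068


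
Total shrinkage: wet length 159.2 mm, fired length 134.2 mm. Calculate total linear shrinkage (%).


TS = (159.2 - 134.2) / 159.2 * 100 = 15.7%

15.7


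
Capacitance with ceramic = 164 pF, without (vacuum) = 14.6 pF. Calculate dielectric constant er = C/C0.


er = 164 / 14.6 = 11.23

11.23


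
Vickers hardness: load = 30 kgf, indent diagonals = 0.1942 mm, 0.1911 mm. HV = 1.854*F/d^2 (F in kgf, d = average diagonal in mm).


d_avg = (0.1942+0.1911)/2 = 0.19265 mm
HV = 1.854*30/0.19265^2 = 1499

1499


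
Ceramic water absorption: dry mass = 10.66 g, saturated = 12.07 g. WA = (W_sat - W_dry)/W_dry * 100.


WA = (12.07 - 10.66) / 10.66 * 100 = 13.23%

13.23


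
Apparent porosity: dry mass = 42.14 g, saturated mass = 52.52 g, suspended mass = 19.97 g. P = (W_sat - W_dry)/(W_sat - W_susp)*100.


P = (52.52 - 42.14) / (52.52 - 19.97) * 100 = 10.38 / 32.55 * 100 = 31.9%

31.9


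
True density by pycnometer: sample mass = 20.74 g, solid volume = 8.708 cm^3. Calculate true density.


TD = 20.74 / 8.708 = 2.382 g/cm^3

2.382


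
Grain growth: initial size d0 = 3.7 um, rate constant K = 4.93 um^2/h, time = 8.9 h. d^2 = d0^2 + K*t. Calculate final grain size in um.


d^2 = 3.7^2 + 4.93*8.9 = 57.567
d = sqrt(57.567) = 7.59 um

7.59


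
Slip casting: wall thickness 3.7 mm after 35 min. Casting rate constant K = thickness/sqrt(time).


K = 3.7 / sqrt(35) = 3.7 / 5.9161 = 0.625 mm/min^0.5

0.625


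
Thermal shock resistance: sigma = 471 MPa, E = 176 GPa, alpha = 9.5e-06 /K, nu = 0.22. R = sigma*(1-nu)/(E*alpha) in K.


R = 471*(1-0.22)/(176*1000*9.5e-06) = 220 K

220


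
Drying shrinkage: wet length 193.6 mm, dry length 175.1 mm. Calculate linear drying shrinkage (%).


DS = (193.6 - 175.1) / 193.6 * 100 = 9.56%

9.56


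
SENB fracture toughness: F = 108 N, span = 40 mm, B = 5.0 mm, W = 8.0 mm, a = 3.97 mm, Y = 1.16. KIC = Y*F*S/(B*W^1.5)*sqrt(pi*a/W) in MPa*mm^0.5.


KIC = 1.16*108*40/(5.0*8.0^1.5)*sqrt(pi*3.97/8.0) = 55.3

55.3


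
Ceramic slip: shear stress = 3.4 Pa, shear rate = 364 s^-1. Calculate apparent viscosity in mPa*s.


eta = tau/gamma * 1000 = 3.4/364 * 1000 = 9.3 mPa*s

9.3


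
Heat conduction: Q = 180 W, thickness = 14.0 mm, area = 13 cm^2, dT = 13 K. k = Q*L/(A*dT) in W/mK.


k = 180*14.0/1000/(13/10000*13) = 149.11 W/mK

149.11


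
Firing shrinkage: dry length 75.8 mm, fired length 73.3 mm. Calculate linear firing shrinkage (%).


FS = (75.8 - 73.3) / 75.8 * 100 = 3.3%

3.3


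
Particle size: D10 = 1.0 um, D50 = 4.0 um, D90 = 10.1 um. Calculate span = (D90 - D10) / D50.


Span = (10.1 - 1.0) / 4.0 = 9.1 / 4.0 = 2.275

2.275


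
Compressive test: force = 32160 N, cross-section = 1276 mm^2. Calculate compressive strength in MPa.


CS = 32160 / 1276 = 25.2 MPa

25.2


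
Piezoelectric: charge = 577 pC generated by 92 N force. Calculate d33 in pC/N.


d33 = 577 / 92 = 6.3 pC/N

6.3


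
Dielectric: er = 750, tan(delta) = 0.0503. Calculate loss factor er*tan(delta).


Loss = 750 * 0.0503 = 37.725

37.725


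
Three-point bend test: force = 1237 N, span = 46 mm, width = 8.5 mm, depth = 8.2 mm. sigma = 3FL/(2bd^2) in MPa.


sigma = 3*1237*46/(2*8.5*8.2^2) = 149.3 MPa

149.3


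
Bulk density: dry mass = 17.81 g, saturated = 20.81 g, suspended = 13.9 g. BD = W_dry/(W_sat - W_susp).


BD = 17.81 / (20.81 - 13.9) = 17.81 / 6.91 = 2.577 g/cm^3

2.577


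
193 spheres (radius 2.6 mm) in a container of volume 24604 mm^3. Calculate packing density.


V_sphere = 4/3*pi*2.6^3 = 73.6222 mm^3
Total V = 193*73.6222 = 14209.0846 mm^3
PD = 14209.0846 / 24604 = 0.578

0.578


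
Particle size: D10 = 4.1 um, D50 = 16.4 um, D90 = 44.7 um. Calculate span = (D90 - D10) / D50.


Span = (44.7 - 4.1) / 16.4 = 40.6 / 16.4 = 2.476

2.476


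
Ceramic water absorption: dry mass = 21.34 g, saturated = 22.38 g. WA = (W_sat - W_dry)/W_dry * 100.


WA = (22.38 - 21.34) / 21.34 * 100 = 4.87%

4.87


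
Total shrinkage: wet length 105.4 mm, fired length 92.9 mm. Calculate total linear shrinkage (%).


TS = (105.4 - 92.9) / 105.4 * 100 = 11.86%

11.86


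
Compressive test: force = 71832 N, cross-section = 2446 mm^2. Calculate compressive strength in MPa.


CS = 71832 / 2446 = 29.4 MPa

29.4


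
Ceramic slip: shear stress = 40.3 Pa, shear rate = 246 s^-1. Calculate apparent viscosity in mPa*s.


eta = tau/gamma * 1000 = 40.3/246 * 1000 = 163.8 mPa*s

163.8


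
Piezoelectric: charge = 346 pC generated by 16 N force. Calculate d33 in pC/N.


d33 = 346 / 16 = 21.6 pC/N

21.6


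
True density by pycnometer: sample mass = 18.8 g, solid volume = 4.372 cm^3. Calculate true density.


TD = 18.8 / 4.372 = 4.3 g/cm^3

4.3


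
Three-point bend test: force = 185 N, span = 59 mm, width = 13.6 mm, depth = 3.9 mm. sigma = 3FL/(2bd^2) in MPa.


sigma = 3*185*59/(2*13.6*3.9^2) = 79.1 MPa

79.1


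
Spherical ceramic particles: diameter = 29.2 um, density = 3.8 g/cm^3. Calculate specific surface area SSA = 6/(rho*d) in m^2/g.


SSA = 6 / (3.8 * 29.2) = 0.054 m^2/g

0.054


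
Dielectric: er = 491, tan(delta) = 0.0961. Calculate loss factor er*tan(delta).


Loss = 491 * 0.0961 = 47.185

47.185


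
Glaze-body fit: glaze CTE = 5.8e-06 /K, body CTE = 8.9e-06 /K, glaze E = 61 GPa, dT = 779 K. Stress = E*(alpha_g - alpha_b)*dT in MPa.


Stress = 61*1000*(5.8e-06 - 8.9e-06)*779 = -147.3 MPa

-147.3


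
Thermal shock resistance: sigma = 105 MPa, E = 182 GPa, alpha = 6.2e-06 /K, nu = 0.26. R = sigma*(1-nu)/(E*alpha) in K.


R = 105*(1-0.26)/(182*1000*6.2e-06) = 69 K

69


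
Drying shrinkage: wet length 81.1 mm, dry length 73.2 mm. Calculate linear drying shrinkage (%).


DS = (81.1 - 73.2) / 81.1 * 100 = 9.74%

9.74


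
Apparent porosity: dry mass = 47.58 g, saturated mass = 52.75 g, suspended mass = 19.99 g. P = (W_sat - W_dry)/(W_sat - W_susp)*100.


P = (52.75 - 47.58) / (52.75 - 19.99) * 100 = 5.17 / 32.76 * 100 = 15.8%

15.8


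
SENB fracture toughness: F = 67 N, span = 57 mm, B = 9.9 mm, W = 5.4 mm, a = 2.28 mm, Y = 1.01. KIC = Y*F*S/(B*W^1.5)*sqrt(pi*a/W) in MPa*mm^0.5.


KIC = 1.01*67*57/(9.9*5.4^1.5)*sqrt(pi*2.28/5.4) = 35.76

35.76


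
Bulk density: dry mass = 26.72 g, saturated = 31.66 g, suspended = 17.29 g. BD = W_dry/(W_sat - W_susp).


BD = 26.72 / (31.66 - 17.29) = 26.72 / 14.37 = 1.859 g/cm^3

1.859


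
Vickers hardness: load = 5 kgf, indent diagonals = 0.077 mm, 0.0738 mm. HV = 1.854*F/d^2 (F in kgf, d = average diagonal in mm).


d_avg = (0.077+0.0738)/2 = 0.0754 mm
HV = 1.854*5/0.0754^2 = 1631

1631


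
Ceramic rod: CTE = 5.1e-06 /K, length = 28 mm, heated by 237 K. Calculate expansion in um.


dL = 5.1e-06 * 28 * 237 * 1000 = 33.844 um

33.844


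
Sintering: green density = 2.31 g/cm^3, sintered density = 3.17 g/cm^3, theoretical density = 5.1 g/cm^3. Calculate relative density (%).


Relative = 3.17 / 5.1 * 100 = 62.2%

62.2


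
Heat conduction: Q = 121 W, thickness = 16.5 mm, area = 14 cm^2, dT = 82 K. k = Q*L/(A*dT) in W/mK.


k = 121*16.5/1000/(14/10000*82) = 17.39 W/mK

17.39


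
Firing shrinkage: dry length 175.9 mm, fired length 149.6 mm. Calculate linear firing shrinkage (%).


FS = (175.9 - 149.6) / 175.9 * 100 = 14.95%

14.95


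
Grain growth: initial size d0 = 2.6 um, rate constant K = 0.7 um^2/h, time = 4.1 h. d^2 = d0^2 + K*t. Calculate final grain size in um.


d^2 = 2.6^2 + 0.7*4.1 = 9.63
d = sqrt(9.63) = 3.1 um

3.1


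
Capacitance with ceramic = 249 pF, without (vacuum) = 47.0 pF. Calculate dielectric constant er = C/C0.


er = 249 / 47.0 = 5.3

5.3


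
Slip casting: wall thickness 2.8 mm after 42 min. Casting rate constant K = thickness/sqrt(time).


K = 2.8 / sqrt(42) = 2.8 / 6.4807 = 0.432 mm/min^0.5

0.432


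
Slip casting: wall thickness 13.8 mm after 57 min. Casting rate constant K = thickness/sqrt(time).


K = 13.8 / sqrt(57) = 13.8 / 7.5498 = 1.828 mm/min^0.5

1.828


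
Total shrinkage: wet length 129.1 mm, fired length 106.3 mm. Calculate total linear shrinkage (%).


TS = (129.1 - 106.3) / 129.1 * 100 = 17.66%

17.66


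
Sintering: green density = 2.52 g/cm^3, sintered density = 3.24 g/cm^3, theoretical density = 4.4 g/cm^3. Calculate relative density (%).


Relative = 3.24 / 4.4 * 100 = 73.6%

73.6


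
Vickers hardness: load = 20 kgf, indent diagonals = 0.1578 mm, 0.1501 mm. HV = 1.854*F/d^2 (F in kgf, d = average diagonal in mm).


d_avg = (0.1578+0.1501)/2 = 0.15395 mm
HV = 1.854*20/0.15395^2 = 1565

1565


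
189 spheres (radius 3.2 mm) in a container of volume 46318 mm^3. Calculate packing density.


V_sphere = 4/3*pi*3.2^3 = 137.2583 mm^3
Total V = 189*137.2583 = 25941.8187 mm^3
PD = 25941.8187 / 46318 = 0.56

0.56


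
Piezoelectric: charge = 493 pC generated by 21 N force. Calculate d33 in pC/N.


d33 = 493 / 21 = 23.5 pC/N

23.5


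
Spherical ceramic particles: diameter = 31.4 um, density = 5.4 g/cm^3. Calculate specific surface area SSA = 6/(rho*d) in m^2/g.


SSA = 6 / (5.4 * 31.4) = 0.035 m^2/g

0.035


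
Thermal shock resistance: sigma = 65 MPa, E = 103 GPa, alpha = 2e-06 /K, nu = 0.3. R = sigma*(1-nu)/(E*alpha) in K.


R = 65*(1-0.3)/(103*1000*2e-06) = 221 K

221


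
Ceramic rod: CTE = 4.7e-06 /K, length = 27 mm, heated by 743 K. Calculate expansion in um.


dL = 4.7e-06 * 27 * 743 * 1000 = 94.287 um

94.287


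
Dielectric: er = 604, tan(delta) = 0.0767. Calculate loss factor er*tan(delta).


Loss = 604 * 0.0767 = 46.327

46.327


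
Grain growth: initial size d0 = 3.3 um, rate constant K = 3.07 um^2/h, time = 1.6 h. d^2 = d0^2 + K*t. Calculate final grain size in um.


d^2 = 3.3^2 + 3.07*1.6 = 15.802
d = sqrt(15.802) = 3.98 um

3.98


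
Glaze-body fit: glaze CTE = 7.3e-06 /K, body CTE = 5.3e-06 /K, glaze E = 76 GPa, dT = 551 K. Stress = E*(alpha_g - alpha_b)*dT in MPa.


Stress = 76*1000*(7.3e-06 - 5.3e-06)*551 = 83.8 MPa

83.8


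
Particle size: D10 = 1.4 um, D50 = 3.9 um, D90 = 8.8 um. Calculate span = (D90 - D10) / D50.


Span = (8.8 - 1.4) / 3.9 = 7.4 / 3.9 = 1.897

1.897


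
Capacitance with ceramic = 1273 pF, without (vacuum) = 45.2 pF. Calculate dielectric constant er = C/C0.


er = 1273 / 45.2 = 28.16

28.16


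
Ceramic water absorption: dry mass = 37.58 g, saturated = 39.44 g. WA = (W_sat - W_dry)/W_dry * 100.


WA = (39.44 - 37.58) / 37.58 * 100 = 4.95%

4.95


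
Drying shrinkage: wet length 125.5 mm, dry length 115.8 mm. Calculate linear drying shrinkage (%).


DS = (125.5 - 115.8) / 125.5 * 100 = 7.73%

7.73


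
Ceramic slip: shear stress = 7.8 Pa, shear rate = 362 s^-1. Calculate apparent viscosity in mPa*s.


eta = tau/gamma * 1000 = 7.8/362 * 1000 = 21.5 mPa*s

21.5


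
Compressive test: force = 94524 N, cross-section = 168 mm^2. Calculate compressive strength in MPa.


CS = 94524 / 168 = 562.6 MPa

562.6


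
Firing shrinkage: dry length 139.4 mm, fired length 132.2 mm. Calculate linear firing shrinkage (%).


FS = (139.4 - 132.2) / 139.4 * 100 = 5.16%

5.16


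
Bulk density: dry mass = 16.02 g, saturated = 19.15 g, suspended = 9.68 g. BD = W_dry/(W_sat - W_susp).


BD = 16.02 / (19.15 - 9.68) = 16.02 / 9.47 = 1.692 g/cm^3

1.692


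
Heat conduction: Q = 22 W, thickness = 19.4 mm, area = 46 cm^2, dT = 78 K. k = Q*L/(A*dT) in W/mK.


k = 22*19.4/1000/(46/10000*78) = 1.19 W/mK

1.19


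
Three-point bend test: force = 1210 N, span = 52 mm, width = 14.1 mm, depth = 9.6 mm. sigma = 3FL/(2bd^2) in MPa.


sigma = 3*1210*52/(2*14.1*9.6^2) = 72.6 MPa

72.6


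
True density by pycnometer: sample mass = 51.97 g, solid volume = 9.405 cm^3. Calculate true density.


TD = 51.97 / 9.405 = 5.526 g/cm^3

5.526


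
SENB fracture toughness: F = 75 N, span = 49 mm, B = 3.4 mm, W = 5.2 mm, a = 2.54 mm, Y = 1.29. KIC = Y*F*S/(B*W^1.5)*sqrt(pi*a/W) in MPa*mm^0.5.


KIC = 1.29*75*49/(3.4*5.2^1.5)*sqrt(pi*2.54/5.2) = 145.66

145.66


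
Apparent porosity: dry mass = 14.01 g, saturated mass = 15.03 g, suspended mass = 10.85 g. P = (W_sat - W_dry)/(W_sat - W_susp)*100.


P = (15.03 - 14.01) / (15.03 - 10.85) * 100 = 1.02 / 4.18 * 100 = 24.4%

24.4


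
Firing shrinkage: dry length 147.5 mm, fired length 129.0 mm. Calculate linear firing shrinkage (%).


FS = (147.5 - 129.0) / 147.5 * 100 = 12.54%

12.54


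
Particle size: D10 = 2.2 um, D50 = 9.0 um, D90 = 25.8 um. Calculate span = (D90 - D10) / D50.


Span = (25.8 - 2.2) / 9.0 = 23.6 / 9.0 = 2.622

2.622


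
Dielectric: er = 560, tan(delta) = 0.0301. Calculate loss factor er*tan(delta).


Loss = 560 * 0.0301 = 16.856

16.856


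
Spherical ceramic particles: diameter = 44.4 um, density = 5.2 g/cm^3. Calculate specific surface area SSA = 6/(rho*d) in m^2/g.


SSA = 6 / (5.2 * 44.4) = 0.026 m^2/g

0.026


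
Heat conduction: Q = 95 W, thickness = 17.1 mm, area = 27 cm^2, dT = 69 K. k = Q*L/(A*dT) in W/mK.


k = 95*17.1/1000/(27/10000*69) = 8.72 W/mK

8.72


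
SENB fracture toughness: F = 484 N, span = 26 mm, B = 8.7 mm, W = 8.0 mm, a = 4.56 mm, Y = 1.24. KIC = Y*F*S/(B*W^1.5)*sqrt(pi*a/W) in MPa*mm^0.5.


KIC = 1.24*484*26/(8.7*8.0^1.5)*sqrt(pi*4.56/8.0) = 106.07

106.07


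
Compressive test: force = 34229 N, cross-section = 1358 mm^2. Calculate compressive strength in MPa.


CS = 34229 / 1358 = 25.2 MPa

25.2


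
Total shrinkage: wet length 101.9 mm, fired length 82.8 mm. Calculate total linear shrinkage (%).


TS = (101.9 - 82.8) / 101.9 * 100 = 18.74%

18.74


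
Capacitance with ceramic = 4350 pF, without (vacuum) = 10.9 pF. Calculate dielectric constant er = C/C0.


er = 4350 / 10.9 = 399.08

399.08


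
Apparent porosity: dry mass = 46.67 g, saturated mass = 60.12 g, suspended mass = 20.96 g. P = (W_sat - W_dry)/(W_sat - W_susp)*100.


P = (60.12 - 46.67) / (60.12 - 20.96) * 100 = 13.45 / 39.16 * 100 = 34.3%

34.3


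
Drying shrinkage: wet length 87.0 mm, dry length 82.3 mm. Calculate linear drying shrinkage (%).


DS = (87.0 - 82.3) / 87.0 * 100 = 5.4%

5.4


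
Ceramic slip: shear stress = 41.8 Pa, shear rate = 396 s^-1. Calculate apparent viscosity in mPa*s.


eta = tau/gamma * 1000 = 41.8/396 * 1000 = 105.6 mPa*s

105.6


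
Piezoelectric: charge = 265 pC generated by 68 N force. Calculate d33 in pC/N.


d33 = 265 / 68 = 3.9 pC/N

3.9


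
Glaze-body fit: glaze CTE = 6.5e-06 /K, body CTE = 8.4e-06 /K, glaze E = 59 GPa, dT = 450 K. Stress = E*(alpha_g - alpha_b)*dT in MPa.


Stress = 59*1000*(6.5e-06 - 8.4e-06)*450 = -50.4 MPa

-50.4


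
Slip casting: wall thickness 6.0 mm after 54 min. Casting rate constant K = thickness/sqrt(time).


K = 6.0 / sqrt(54) = 6.0 / 7.3485 = 0.816 mm/min^0.5

0.816


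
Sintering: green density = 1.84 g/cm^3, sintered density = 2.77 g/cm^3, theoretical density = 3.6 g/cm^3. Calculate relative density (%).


Relative = 2.77 / 3.6 * 100 = 76.9%

76.9


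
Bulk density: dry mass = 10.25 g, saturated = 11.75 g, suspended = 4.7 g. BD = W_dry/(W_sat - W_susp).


BD = 10.25 / (11.75 - 4.7) = 10.25 / 7.05 = 1.454 g/cm^3

1.454


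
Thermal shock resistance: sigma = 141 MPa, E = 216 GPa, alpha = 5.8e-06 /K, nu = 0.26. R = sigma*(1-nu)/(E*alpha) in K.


R = 141*(1-0.26)/(216*1000*5.8e-06) = 83 K

83


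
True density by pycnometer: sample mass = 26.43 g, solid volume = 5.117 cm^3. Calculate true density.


TD = 26.43 / 5.117 = 5.165 g/cm^3

5.165


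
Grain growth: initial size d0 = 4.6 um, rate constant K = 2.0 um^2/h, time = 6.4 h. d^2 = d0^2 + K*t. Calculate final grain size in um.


d^2 = 4.6^2 + 2.0*6.4 = 33.96
d = sqrt(33.96) = 5.83 um

5.83


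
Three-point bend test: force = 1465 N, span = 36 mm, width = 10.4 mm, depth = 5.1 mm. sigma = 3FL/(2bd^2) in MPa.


sigma = 3*1465*36/(2*10.4*5.1^2) = 292.5 MPa

292.5


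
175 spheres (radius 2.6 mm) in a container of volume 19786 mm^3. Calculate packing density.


V_sphere = 4/3*pi*2.6^3 = 73.6222 mm^3
Total V = 175*73.6222 = 12883.885 mm^3
PD = 12883.885 / 19786 = 0.651

0.651


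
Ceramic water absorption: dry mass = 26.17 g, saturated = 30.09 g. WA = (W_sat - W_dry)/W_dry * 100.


WA = (30.09 - 26.17) / 26.17 * 100 = 14.98%

14.98


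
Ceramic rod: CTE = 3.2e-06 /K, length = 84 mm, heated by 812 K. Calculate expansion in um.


dL = 3.2e-06 * 84 * 812 * 1000 = 218.266 um

218.266


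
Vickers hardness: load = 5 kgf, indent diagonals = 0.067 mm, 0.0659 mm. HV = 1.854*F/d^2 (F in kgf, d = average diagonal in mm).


d_avg = (0.067+0.0659)/2 = 0.06645 mm
HV = 1.854*5/0.06645^2 = 2099

2099


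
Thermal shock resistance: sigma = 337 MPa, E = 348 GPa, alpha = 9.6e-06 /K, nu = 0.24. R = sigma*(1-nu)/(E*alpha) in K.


R = 337*(1-0.24)/(348*1000*9.6e-06) = 77 K

77


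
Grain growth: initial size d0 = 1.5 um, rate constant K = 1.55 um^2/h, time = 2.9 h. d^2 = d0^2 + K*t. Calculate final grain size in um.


d^2 = 1.5^2 + 1.55*2.9 = 6.745
d = sqrt(6.745) = 2.6 um

2.6


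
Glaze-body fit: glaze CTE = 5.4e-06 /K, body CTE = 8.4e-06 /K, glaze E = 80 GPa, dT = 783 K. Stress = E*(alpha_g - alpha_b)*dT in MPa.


Stress = 80*1000*(5.4e-06 - 8.4e-06)*783 = -187.9 MPa

-187.9


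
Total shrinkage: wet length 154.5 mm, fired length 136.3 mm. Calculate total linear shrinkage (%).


TS = (154.5 - 136.3) / 154.5 * 100 = 11.78%

11.78


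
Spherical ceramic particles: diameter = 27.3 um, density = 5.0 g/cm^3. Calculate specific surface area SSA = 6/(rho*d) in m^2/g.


SSA = 6 / (5.0 * 27.3) = 0.044 m^2/g

0.044


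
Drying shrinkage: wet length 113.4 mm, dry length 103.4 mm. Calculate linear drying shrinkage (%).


DS = (113.4 - 103.4) / 113.4 * 100 = 8.82%

8.82


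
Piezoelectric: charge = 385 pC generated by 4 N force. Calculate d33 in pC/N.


d33 = 385 / 4 = 96.3 pC/N

96.3


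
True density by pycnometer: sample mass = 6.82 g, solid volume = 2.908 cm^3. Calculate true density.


TD = 6.82 / 2.908 = 2.345 g/cm^3

2.345


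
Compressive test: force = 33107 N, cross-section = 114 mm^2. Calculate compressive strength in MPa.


CS = 33107 / 114 = 290.4 MPa

290.4


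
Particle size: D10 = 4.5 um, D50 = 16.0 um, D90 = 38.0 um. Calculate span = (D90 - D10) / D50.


Span = (38.0 - 4.5) / 16.0 = 33.5 / 16.0 = 2.094

2.094


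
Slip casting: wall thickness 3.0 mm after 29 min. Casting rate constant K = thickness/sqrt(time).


K = 3.0 / sqrt(29) = 3.0 / 5.3852 = 0.557 mm/min^0.5

0.557


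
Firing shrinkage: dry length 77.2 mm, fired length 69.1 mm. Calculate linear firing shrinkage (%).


FS = (77.2 - 69.1) / 77.2 * 100 = 10.49%

10.49


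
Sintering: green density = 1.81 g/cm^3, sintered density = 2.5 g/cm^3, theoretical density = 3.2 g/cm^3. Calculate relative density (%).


Relative = 2.5 / 3.2 * 100 = 78.1%

78.1


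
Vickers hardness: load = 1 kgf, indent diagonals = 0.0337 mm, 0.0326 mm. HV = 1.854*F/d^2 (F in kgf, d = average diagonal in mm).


d_avg = (0.0337+0.0326)/2 = 0.03315 mm
HV = 1.854*1/0.03315^2 = 1687

1687


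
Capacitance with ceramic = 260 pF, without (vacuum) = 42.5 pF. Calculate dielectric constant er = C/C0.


er = 260 / 42.5 = 6.12

6.12


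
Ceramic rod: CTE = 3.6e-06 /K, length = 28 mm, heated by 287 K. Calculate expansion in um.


dL = 3.6e-06 * 28 * 287 * 1000 = 28.93 um

28.93


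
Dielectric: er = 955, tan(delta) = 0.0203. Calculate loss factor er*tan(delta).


Loss = 955 * 0.0203 = 19.387

19.387


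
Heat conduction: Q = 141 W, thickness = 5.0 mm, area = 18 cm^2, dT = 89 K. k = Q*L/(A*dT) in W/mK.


k = 141*5.0/1000/(18/10000*89) = 4.4 W/mK

4.4


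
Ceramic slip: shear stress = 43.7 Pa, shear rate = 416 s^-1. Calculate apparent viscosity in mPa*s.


eta = tau/gamma * 1000 = 43.7/416 * 1000 = 105.0 mPa*s

105.0


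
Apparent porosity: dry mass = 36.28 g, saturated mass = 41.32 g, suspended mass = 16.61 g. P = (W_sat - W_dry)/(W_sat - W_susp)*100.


P = (41.32 - 36.28) / (41.32 - 16.61) * 100 = 5.04 / 24.71 * 100 = 20.4%

20.4


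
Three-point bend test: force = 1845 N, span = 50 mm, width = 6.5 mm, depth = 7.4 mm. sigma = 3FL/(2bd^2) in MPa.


sigma = 3*1845*50/(2*6.5*7.4^2) = 388.8 MPa

388.8


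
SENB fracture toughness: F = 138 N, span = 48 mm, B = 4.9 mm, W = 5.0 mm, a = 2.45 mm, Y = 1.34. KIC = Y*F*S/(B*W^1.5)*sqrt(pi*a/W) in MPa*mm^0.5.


KIC = 1.34*138*48/(4.9*5.0^1.5)*sqrt(pi*2.45/5.0) = 201.02

201.02


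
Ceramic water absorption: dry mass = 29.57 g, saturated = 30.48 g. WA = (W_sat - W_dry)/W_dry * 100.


WA = (30.48 - 29.57) / 29.57 * 100 = 3.08%

3.08


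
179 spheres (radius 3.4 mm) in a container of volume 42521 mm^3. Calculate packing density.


V_sphere = 4/3*pi*3.4^3 = 164.6362 mm^3
Total V = 179*164.6362 = 29469.8798 mm^3
PD = 29469.8798 / 42521 = 0.693

0.693


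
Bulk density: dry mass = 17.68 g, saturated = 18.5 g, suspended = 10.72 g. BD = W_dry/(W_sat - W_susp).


BD = 17.68 / (18.5 - 10.72) = 17.68 / 7.78 = 2.272 g/cm^3

2.272


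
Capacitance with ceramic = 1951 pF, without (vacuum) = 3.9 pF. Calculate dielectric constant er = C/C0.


er = 1951 / 3.9 = 500.26

500.26


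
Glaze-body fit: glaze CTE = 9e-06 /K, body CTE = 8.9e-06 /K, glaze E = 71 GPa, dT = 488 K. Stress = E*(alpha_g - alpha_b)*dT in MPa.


Stress = 71*1000*(9e-06 - 8.9e-06)*488 = 3.5 MPa

3.5


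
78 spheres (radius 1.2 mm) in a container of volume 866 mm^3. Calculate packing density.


V_sphere = 4/3*pi*1.2^3 = 7.2382 mm^3
Total V = 78*7.2382 = 564.5796 mm^3
PD = 564.5796 / 866 = 0.652

0.652


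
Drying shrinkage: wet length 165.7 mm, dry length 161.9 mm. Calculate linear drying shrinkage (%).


DS = (165.7 - 161.9) / 165.7 * 100 = 2.29%

2.29


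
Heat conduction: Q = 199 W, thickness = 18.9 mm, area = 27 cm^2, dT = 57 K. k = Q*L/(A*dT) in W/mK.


k = 199*18.9/1000/(27/10000*57) = 24.44 W/mK

24.44


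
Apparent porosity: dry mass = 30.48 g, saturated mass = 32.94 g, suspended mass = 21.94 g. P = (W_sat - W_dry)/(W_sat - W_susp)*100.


P = (32.94 - 30.48) / (32.94 - 21.94) * 100 = 2.46 / 11.0 * 100 = 22.4%

22.4


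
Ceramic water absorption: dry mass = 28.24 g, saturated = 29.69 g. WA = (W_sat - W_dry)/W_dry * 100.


WA = (29.69 - 28.24) / 28.24 * 100 = 5.13%

5.13


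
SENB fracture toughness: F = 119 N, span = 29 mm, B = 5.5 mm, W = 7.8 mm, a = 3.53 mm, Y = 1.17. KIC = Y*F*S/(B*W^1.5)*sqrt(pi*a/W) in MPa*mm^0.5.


KIC = 1.17*119*29/(5.5*7.8^1.5)*sqrt(pi*3.53/7.8) = 40.18

40.18


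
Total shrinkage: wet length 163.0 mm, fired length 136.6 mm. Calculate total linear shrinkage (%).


TS = (163.0 - 136.6) / 163.0 * 100 = 16.2%

16.2


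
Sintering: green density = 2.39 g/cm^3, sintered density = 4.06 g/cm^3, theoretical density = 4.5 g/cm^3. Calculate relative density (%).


Relative = 4.06 / 4.5 * 100 = 90.2%

90.2


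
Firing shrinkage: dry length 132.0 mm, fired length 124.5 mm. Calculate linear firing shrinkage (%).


FS = (132.0 - 124.5) / 132.0 * 100 = 5.68%

5.68


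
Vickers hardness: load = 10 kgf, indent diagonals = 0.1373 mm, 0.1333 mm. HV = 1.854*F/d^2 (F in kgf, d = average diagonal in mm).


d_avg = (0.1373+0.1333)/2 = 0.1353 mm
HV = 1.854*10/0.1353^2 = 1013

1013


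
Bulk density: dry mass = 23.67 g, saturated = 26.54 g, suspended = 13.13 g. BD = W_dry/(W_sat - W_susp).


BD = 23.67 / (26.54 - 13.13) = 23.67 / 13.41 = 1.765 g/cm^3

1.765


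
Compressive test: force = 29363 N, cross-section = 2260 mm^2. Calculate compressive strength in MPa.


CS = 29363 / 2260 = 13.0 MPa

13.0


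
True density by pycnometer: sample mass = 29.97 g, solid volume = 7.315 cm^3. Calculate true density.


TD = 29.97 / 7.315 = 4.097 g/cm^3

4.097


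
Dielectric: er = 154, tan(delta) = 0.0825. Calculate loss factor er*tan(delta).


Loss = 154 * 0.0825 = 12.705

12.705


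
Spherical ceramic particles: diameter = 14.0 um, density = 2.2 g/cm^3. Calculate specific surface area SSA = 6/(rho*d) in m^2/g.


SSA = 6 / (2.2 * 14.0) = 0.195 m^2/g

0.195


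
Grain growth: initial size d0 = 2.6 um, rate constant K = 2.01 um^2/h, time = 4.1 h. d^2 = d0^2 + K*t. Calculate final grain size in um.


d^2 = 2.6^2 + 2.01*4.1 = 15.001
d = sqrt(15.001) = 3.87 um

3.87


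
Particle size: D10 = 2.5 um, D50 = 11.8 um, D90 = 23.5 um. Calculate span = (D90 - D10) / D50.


Span = (23.5 - 2.5) / 11.8 = 21.0 / 11.8 = 1.78

1.78


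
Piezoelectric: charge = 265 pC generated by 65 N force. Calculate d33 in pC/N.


d33 = 265 / 65 = 4.1 pC/N

4.1


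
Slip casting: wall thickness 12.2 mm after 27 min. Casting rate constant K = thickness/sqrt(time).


K = 12.2 / sqrt(27) = 12.2 / 5.1962 = 2.348 mm/min^0.5

2.348


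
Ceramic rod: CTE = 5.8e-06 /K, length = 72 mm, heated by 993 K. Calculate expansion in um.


dL = 5.8e-06 * 72 * 993 * 1000 = 414.677 um

414.677


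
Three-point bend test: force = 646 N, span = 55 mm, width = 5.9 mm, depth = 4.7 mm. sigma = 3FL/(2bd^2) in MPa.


sigma = 3*646*55/(2*5.9*4.7^2) = 408.9 MPa

408.9


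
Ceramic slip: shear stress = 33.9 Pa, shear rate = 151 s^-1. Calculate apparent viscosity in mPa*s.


eta = tau/gamma * 1000 = 33.9/151 * 1000 = 224.5 mPa*s

224.5


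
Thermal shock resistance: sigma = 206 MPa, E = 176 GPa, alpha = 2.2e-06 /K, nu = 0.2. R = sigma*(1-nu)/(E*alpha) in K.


R = 206*(1-0.2)/(176*1000*2.2e-06) = 426 K

426


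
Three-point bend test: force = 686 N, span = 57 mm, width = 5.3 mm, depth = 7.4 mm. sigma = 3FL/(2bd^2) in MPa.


sigma = 3*686*57/(2*5.3*7.4^2) = 202.1 MPa

202.1


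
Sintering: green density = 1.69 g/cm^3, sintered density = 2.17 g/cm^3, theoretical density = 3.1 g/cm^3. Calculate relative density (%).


Relative = 2.17 / 3.1 * 100 = 70.0%

70.0


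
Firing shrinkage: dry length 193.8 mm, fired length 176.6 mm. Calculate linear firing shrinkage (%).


FS = (193.8 - 176.6) / 193.8 * 100 = 8.88%

8.88


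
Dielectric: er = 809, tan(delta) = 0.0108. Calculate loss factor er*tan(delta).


Loss = 809 * 0.0108 = 8.737

8.737


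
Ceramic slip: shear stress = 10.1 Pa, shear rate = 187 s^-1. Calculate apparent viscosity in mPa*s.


eta = tau/gamma * 1000 = 10.1/187 * 1000 = 54.0 mPa*s

54.0


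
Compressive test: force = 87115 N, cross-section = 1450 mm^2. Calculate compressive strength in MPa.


CS = 87115 / 1450 = 60.1 MPa

60.1


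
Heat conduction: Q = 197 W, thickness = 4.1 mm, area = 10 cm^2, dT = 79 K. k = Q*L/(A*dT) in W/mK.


k = 197*4.1/1000/(10/10000*79) = 10.22 W/mK

10.22


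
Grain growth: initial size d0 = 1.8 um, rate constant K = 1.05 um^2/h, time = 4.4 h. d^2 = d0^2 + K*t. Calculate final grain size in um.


d^2 = 1.8^2 + 1.05*4.4 = 7.86
d = sqrt(7.86) = 2.8 um

2.8


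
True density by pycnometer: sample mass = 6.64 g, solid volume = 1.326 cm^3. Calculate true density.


TD = 6.64 / 1.326 = 5.008 g/cm^3

5.008


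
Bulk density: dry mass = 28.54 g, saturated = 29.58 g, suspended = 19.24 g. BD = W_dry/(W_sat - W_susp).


BD = 28.54 / (29.58 - 19.24) = 28.54 / 10.34 = 2.76 g/cm^3

2.76


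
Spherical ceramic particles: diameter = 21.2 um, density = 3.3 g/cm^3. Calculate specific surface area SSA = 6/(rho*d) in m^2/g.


SSA = 6 / (3.3 * 21.2) = 0.086 m^2/g

0.086


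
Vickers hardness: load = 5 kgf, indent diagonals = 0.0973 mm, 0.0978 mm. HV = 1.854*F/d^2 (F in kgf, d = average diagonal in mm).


d_avg = (0.0973+0.0978)/2 = 0.09755 mm
HV = 1.854*5/0.09755^2 = 974

974


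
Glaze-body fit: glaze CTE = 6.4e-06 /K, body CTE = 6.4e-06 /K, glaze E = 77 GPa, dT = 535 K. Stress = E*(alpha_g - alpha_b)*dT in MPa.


Stress = 77*1000*(6.4e-06 - 6.4e-06)*535 = 0.0 MPa

0.0


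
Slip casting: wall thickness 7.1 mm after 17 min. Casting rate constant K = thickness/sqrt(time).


K = 7.1 / sqrt(17) = 7.1 / 4.1231 = 1.722 mm/min^0.5

1.722


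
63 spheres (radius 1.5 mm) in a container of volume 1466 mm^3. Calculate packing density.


V_sphere = 4/3*pi*1.5^3 = 14.1372 mm^3
Total V = 63*14.1372 = 890.6436 mm^3
PD = 890.6436 / 1466 = 0.608

0.608


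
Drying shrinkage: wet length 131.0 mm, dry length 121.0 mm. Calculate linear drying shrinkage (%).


DS = (131.0 - 121.0) / 131.0 * 100 = 7.63%

7.63


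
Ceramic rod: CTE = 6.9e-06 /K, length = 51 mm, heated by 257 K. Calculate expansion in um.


dL = 6.9e-06 * 51 * 257 * 1000 = 90.438 um

90.438


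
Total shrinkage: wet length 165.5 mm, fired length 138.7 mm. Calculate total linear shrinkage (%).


TS = (165.5 - 138.7) / 165.5 * 100 = 16.19%

16.19


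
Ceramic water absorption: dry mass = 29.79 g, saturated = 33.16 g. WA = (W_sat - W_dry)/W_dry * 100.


WA = (33.16 - 29.79) / 29.79 * 100 = 11.31%

11.31


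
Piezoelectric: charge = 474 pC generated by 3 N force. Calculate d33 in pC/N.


d33 = 474 / 3 = 158.0 pC/N

158.0


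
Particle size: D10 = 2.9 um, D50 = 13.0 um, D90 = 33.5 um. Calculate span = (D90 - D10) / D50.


Span = (33.5 - 2.9) / 13.0 = 30.6 / 13.0 = 2.354

2.354


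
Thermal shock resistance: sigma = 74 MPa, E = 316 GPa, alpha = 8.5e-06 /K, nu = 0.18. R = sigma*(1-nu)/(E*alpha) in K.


R = 74*(1-0.18)/(316*1000*8.5e-06) = 23 K

23


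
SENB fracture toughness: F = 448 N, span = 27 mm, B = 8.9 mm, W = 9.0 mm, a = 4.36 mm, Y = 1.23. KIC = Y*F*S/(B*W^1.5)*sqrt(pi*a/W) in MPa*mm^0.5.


KIC = 1.23*448*27/(8.9*9.0^1.5)*sqrt(pi*4.36/9.0) = 76.38

76.38


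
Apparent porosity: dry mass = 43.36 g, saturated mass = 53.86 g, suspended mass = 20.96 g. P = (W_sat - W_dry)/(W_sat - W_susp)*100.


P = (53.86 - 43.36) / (53.86 - 20.96) * 100 = 10.5 / 32.9 * 100 = 31.9%

31.9


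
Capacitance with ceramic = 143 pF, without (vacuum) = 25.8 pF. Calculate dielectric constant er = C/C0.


er = 143 / 25.8 = 5.54

5.54


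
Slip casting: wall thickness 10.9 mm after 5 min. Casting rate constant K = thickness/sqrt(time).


K = 10.9 / sqrt(5) = 10.9 / 2.2361 = 4.875 mm/min^0.5

4.875


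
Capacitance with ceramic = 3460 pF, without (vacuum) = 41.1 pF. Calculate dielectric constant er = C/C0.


er = 3460 / 41.1 = 84.18

84.18


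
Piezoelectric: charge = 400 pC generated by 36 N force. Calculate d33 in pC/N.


d33 = 400 / 36 = 11.1 pC/N

11.1


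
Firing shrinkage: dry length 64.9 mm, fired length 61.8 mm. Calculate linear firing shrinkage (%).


FS = (64.9 - 61.8) / 64.9 * 100 = 4.78%

4.78


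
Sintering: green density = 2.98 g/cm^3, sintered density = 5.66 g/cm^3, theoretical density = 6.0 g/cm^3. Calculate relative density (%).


Relative = 5.66 / 6.0 * 100 = 94.3%

94.3


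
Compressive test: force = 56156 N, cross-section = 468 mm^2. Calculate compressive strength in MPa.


CS = 56156 / 468 = 120.0 MPa

120.0


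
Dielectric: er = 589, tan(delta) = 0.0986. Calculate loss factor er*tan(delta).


Loss = 589 * 0.0986 = 58.075

58.075


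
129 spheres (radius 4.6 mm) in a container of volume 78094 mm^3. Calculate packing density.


V_sphere = 4/3*pi*4.6^3 = 407.7201 mm^3
Total V = 129*407.7201 = 52595.8929 mm^3
PD = 52595.8929 / 78094 = 0.673

0.673


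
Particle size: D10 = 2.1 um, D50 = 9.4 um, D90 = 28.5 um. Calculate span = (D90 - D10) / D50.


Span = (28.5 - 2.1) / 9.4 = 26.4 / 9.4 = 2.809

2.809


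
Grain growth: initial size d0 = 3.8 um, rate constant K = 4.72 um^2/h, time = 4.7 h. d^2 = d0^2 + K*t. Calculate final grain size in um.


d^2 = 3.8^2 + 4.72*4.7 = 36.624
d = sqrt(36.624) = 6.05 um

6.05


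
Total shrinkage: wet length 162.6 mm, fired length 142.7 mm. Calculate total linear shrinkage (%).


TS = (162.6 - 142.7) / 162.6 * 100 = 12.24%

12.24


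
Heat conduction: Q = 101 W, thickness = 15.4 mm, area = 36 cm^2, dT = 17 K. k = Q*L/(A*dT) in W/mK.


k = 101*15.4/1000/(36/10000*17) = 25.42 W/mK

25.42


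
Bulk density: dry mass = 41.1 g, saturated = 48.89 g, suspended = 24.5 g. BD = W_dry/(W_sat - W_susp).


BD = 41.1 / (48.89 - 24.5) = 41.1 / 24.39 = 1.685 g/cm^3

1.685


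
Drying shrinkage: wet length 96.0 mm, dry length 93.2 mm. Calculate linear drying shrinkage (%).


DS = (96.0 - 93.2) / 96.0 * 100 = 2.92%

2.92


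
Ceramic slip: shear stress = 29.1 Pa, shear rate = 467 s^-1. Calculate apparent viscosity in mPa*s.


eta = tau/gamma * 1000 = 29.1/467 * 1000 = 62.3 mPa*s

62.3


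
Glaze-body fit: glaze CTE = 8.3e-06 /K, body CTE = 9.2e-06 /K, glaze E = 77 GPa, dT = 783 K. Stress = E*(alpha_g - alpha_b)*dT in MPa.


Stress = 77*1000*(8.3e-06 - 9.2e-06)*783 = -54.3 MPa

-54.3


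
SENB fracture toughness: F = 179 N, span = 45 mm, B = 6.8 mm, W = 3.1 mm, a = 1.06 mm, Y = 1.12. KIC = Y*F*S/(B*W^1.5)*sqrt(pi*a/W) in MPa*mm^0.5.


KIC = 1.12*179*45/(6.8*3.1^1.5)*sqrt(pi*1.06/3.1) = 251.93

251.93


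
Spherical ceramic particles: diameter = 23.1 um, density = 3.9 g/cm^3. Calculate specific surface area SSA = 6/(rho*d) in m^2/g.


SSA = 6 / (3.9 * 23.1) = 0.067 m^2/g

0.067


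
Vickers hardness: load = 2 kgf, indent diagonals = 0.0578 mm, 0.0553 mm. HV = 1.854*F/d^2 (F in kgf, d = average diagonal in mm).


d_avg = (0.0578+0.0553)/2 = 0.05655 mm
HV = 1.854*2/0.05655^2 = 1160

1160


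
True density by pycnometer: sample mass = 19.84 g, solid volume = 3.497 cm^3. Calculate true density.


TD = 19.84 / 3.497 = 5.673 g/cm^3

5.673


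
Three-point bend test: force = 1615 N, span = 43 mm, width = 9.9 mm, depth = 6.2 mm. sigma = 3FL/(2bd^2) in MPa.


sigma = 3*1615*43/(2*9.9*6.2^2) = 273.7 MPa

273.7


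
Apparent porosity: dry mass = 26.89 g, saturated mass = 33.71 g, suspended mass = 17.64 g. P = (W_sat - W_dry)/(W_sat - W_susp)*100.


P = (33.71 - 26.89) / (33.71 - 17.64) * 100 = 6.82 / 16.07 * 100 = 42.4%

42.4


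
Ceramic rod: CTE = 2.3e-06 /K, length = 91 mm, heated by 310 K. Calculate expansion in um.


dL = 2.3e-06 * 91 * 310 * 1000 = 64.883 um

64.883


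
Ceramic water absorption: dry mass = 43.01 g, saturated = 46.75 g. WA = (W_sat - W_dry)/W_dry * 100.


WA = (46.75 - 43.01) / 43.01 * 100 = 8.7%

8.7


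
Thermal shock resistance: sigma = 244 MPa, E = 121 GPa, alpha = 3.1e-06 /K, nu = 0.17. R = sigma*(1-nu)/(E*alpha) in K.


R = 244*(1-0.17)/(121*1000*3.1e-06) = 540 K

540


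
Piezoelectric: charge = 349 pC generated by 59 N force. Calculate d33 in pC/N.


d33 = 349 / 59 = 5.9 pC/N

5.9


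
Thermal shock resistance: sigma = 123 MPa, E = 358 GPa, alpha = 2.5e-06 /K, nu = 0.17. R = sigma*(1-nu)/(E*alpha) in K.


R = 123*(1-0.17)/(358*1000*2.5e-06) = 114 K

114


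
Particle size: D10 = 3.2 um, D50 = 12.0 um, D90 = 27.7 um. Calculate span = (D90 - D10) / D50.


Span = (27.7 - 3.2) / 12.0 = 24.5 / 12.0 = 2.042

2.042


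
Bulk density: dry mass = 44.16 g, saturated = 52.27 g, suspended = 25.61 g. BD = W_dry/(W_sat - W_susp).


BD = 44.16 / (52.27 - 25.61) = 44.16 / 26.66 = 1.656 g/cm^3

1.656


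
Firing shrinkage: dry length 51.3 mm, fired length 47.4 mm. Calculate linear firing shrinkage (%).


FS = (51.3 - 47.4) / 51.3 * 100 = 7.6%

7.6


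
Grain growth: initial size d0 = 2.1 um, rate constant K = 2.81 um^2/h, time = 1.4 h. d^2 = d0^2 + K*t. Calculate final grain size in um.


d^2 = 2.1^2 + 2.81*1.4 = 8.344
d = sqrt(8.344) = 2.89 um

2.89


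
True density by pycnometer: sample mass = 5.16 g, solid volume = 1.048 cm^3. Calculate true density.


TD = 5.16 / 1.048 = 4.924 g/cm^3

4.924


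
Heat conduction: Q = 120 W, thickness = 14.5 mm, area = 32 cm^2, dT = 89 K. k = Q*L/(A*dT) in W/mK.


k = 120*14.5/1000/(32/10000*89) = 6.11 W/mK

6.11


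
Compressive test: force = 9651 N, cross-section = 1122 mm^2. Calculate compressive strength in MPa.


CS = 9651 / 1122 = 8.6 MPa

8.6


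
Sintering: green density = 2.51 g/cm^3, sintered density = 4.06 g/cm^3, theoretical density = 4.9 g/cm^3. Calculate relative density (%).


Relative = 4.06 / 4.9 * 100 = 82.9%

82.9


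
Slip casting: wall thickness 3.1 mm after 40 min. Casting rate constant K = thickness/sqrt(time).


K = 3.1 / sqrt(40) = 3.1 / 6.3246 = 0.49 mm/min^0.5

0.49


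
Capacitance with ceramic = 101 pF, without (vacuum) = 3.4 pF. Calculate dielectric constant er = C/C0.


er = 101 / 3.4 = 29.71

29.71


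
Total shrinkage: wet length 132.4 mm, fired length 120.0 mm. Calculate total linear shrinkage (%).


TS = (132.4 - 120.0) / 132.4 * 100 = 9.37%

9.37


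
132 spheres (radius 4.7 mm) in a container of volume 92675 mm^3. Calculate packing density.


V_sphere = 4/3*pi*4.7^3 = 434.8928 mm^3
Total V = 132*434.8928 = 57405.8496 mm^3
PD = 57405.8496 / 92675 = 0.619

0.619


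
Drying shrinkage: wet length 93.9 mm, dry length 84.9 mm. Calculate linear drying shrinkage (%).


DS = (93.9 - 84.9) / 93.9 * 100 = 9.58%

9.58


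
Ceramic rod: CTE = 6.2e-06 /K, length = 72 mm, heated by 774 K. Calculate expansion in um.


dL = 6.2e-06 * 72 * 774 * 1000 = 345.514 um

345.514


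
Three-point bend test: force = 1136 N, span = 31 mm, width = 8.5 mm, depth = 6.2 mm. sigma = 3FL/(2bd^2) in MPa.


sigma = 3*1136*31/(2*8.5*6.2^2) = 161.7 MPa

161.7


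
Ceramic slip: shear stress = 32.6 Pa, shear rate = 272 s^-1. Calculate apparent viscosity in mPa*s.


eta = tau/gamma * 1000 = 32.6/272 * 1000 = 119.9 mPa*s

119.9


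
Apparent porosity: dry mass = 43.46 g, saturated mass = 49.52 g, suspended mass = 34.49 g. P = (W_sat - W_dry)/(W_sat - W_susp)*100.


P = (49.52 - 43.46) / (49.52 - 34.49) * 100 = 6.06 / 15.03 * 100 = 40.3%

40.3


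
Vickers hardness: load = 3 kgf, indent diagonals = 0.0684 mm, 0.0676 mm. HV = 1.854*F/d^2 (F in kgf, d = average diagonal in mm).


d_avg = (0.0684+0.0676)/2 = 0.068 mm
HV = 1.854*3/0.068^2 = 1203

1203


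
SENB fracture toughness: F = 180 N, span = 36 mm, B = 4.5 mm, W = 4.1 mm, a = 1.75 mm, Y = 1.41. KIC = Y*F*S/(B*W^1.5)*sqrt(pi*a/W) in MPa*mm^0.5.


KIC = 1.41*180*36/(4.5*4.1^1.5)*sqrt(pi*1.75/4.1) = 283.21

283.21


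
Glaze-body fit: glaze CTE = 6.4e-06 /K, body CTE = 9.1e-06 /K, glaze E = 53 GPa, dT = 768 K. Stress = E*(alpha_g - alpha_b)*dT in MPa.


Stress = 53*1000*(6.4e-06 - 9.1e-06)*768 = -109.9 MPa

-109.9


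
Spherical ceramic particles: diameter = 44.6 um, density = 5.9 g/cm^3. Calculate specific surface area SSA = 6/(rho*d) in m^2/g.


SSA = 6 / (5.9 * 44.6) = 0.023 m^2/g

0.023
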